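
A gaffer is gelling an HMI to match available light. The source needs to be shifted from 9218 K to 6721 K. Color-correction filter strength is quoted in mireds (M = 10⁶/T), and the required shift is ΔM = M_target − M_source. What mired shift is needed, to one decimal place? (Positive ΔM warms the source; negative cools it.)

+40.3 mireds

M_source = 10⁶/9218 = 108.483; M_target = 10⁶/6721 = 148.787.
ΔM = 148.787 − 108.483 = 40.304 → +40.3 mireds, a warming shift.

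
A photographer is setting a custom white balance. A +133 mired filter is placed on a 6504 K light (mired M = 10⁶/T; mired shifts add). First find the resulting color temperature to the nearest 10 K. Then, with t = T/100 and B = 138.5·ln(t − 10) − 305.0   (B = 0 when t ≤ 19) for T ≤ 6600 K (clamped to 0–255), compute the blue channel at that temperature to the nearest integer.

M_in = 10⁶/6504 = 153.75; M_out = 153.75 + (+133) = 286.75.
T_out = 10⁶/286.75 = 3487.3 K → 3490 K; t = 34.9.
B = 138.5·ln(34.9 − 10) − 305.0 = 138.5·ln 24.9 − 305.0 = 138.5·3.2149 − 305.0 = 140.259.
Rounded: 140.

140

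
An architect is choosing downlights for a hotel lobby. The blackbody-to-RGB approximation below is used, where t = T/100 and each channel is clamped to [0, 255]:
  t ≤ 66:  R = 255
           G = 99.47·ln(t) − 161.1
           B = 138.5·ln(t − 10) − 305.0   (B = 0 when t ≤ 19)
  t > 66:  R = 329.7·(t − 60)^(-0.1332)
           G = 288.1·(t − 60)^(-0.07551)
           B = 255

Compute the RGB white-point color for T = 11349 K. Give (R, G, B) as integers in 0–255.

t = 11349/100 = 113.49; the t > 66 branch applies.
R = 329.7·(113.49 − 60)^(-0.1332) = 329.7·53.49^(-0.1332) = 329.7·0.58856 = 194.050.
G = 288.1·(113.49 − 60)^(-0.07551) = 288.1·53.49^(-0.07551) = 288.1·0.74045 = 213.325.
B = 255 by definition for t > 66.
Rounded: (194, 213, 255).

(194, 213, 255)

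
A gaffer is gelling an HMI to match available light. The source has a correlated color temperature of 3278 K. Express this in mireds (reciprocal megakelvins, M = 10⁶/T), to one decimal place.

305.1 mireds

M = 10⁶ / 3278 = 305.064 → 305.1 mireds.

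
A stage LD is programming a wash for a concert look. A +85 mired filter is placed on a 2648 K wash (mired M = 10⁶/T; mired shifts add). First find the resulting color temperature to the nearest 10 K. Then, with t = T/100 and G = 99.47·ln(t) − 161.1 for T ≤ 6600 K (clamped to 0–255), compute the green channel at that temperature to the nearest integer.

M_in = 10⁶/2648 = 377.64; M_out = 377.64 + (+85) = 462.64.
T_out = 10⁶/462.64 = 2161.5 K → 2160 K; t = 21.6.
G = 99.47·ln 21.6 − 161.1 = 99.47·3.0727 − 161.1 = 144.541.
Rounded: 145.

145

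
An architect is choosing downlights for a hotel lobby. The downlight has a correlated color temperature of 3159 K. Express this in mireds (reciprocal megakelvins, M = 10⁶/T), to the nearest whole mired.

M = 10⁶ / 3159 = 316.556 → 317 mireds.

317 mireds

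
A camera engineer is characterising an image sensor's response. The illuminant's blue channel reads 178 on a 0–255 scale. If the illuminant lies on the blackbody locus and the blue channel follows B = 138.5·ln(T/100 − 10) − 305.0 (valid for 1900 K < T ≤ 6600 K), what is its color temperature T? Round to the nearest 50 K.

4250 K

ln(t − 10) = (178 + 305.0) / 138.5 = 3.4874.
t − 10 = e^3.4874 = 32.700, so t = 42.700.
T = 100·t = 4270 K → 4250 K to the nearest 50 K.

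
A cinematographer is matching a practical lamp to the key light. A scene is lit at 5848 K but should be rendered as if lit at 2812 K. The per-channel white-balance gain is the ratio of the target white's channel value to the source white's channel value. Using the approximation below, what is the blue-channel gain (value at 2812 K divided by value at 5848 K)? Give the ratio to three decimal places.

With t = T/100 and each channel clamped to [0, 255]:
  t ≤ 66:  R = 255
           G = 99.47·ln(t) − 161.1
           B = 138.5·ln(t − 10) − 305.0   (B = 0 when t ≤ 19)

At 5848 K (t = 58.48):
  B = 138.5·ln(58.48 − 10) − 305.0 = 138.5·ln 48.48 − 305.0 = 138.5·3.8812 − 305.0 = 232.539.
At 2812 K (t = 28.12):
  B = 138.5·ln(28.12 − 10) − 305.0 = 138.5·ln 18.12 − 305.0 = 138.5·2.8970 − 305.0 = 96.237.
Gain = 96.237 / 232.539 = 0.4139 → 0.414.

0.414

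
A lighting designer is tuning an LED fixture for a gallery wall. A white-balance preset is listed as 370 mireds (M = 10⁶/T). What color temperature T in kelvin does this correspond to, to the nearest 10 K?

2700 K

T = 10⁶ / 370 = 2702.70 K → 2700 K.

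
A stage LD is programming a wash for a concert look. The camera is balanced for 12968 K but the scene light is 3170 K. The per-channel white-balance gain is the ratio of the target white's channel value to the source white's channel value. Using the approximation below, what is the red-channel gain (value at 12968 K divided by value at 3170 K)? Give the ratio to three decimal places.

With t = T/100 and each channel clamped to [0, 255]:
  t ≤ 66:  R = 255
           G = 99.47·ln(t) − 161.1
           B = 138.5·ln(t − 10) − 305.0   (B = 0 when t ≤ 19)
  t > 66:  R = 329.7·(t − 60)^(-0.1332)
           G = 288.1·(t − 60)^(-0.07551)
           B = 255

0.735

At 3170 K (t = 31.7):
  R = 255 by definition for t ≤ 66.
At 12968 K (t = 129.68):
  R = 329.7·(129.68 − 60)^(-0.1332) = 329.7·69.68^(-0.1332) = 329.7·0.56820 = 187.334.
Gain = 187.334 / 255.000 = 0.7346 → 0.735.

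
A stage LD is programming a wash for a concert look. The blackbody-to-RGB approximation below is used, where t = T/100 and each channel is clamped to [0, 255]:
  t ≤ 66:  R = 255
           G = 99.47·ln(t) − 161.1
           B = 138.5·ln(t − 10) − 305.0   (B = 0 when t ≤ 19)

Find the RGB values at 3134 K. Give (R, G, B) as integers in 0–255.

t = 3134/100 = 31.34; the t ≤ 66 branch applies.
R = 255 by definition for t ≤ 66.
G = 99.47·ln 31.34 − 161.1 = 99.47·3.4449 − 161.1 = 181.564.
B = 138.5·ln(31.34 − 10) − 305.0 = 138.5·ln 21.34 − 305.0 = 138.5·3.0606 − 305.0 = 118.891.
Rounded: (255, 182, 119).

(255, 182, 119)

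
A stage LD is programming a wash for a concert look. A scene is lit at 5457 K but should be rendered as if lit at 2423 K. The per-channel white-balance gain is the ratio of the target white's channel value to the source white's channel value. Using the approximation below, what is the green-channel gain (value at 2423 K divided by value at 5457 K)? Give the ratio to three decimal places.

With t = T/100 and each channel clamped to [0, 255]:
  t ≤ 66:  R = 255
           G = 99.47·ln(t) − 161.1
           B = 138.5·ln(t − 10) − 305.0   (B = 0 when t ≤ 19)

0.659

At 5457 K (t = 54.57):
  G = 99.47·ln 54.57 − 161.1 = 99.47·3.9995 − 161.1 = 236.729.
At 2423 K (t = 24.23):
  G = 99.47·ln 24.23 − 161.1 = 99.47·3.1876 − 161.1 = 155.970.
Gain = 155.970 / 236.729 = 0.6589 → 0.659.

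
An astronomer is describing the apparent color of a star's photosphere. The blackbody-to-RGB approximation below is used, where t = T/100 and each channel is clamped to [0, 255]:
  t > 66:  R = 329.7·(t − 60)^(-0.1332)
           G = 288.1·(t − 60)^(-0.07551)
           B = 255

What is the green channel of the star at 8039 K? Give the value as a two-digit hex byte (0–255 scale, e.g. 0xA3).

t = 8039/100 = 80.39; the t > 66 branch applies.
G = 288.1·(80.39 − 60)^(-0.07551) = 288.1·20.39^(-0.07551) = 288.1·0.79639 = 229.440.
Rounded: 229; in hex, 0xE5.

0xE5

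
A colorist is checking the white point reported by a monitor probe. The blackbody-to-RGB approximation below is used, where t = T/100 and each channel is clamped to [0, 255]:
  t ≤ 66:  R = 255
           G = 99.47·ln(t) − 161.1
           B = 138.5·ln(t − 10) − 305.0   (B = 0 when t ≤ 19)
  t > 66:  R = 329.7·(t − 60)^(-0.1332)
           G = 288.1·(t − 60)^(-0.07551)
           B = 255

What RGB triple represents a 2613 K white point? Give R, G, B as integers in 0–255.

t = 2613/100 = 26.13; the t ≤ 66 branch applies.
R = 255 by definition for t ≤ 66.
G = 99.47·ln 26.13 − 161.1 = 99.47·3.2631 − 161.1 = 163.479.
B = 138.5·ln(26.13 − 10) − 305.0 = 138.5·ln 16.13 − 305.0 = 138.5·2.7807 − 305.0 = 80.124.
Rounded: (255, 163, 80).

R=255, G=163, B=80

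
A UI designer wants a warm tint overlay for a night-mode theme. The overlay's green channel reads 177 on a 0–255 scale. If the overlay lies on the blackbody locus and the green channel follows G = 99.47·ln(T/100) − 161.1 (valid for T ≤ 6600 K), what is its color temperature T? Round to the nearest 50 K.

3000 K

ln t = (177 + 161.1) / 99.47 = 3.3990.
t = e^3.3990 = 29.935.
T = 100·t = 2993 K → 3000 K to the nearest 50 K.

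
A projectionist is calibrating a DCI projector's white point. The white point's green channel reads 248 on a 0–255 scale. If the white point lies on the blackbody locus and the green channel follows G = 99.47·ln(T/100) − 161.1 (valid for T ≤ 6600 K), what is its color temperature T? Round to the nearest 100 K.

ln t = (248 + 161.1) / 99.47 = 4.1128.
t = e^4.1128 = 61.117.
T = 100·t = 6112 K → 6100 K to the nearest 100 K.

6100 K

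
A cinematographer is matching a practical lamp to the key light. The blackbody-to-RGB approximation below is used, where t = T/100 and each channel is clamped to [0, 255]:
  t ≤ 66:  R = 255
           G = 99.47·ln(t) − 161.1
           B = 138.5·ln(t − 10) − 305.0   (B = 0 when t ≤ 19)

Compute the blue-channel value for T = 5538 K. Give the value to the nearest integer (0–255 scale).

t = 5538/100 = 55.38; the t ≤ 66 branch applies.
B = 138.5·ln(55.38 − 10) − 305.0 = 138.5·ln 45.38 − 305.0 = 138.5·3.8151 − 305.0 = 223.387.
Rounded: 223.

223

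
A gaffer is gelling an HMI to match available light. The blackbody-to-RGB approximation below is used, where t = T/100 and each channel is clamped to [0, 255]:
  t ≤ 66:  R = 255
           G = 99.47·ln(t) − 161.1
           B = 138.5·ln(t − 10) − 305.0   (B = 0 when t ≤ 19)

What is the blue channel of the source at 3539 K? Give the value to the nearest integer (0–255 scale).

143

t = 3539/100 = 35.39; the t ≤ 66 branch applies.
B = 138.5·ln(35.39 − 10) − 305.0 = 138.5·ln 25.39 − 305.0 = 138.5·3.2344 − 305.0 = 142.958.
Rounded: 143.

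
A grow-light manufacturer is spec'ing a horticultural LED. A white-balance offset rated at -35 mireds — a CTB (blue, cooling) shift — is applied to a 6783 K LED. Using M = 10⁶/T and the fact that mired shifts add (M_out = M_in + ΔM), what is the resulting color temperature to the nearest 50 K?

8900 K

M_in = 10⁶/6783 = 147.43 mireds.
M_out = 147.43 + (-35) = 112.43 mireds.
T_out = 10⁶/112.43 = 8894.6 K → 8900 K.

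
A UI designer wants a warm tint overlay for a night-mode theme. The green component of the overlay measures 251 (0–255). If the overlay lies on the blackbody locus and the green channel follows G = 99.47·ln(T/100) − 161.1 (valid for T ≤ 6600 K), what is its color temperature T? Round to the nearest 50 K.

ln t = (251 + 161.1) / 99.47 = 4.1430.
t = e^4.1430 = 62.989.
T = 100·t = 6299 K → 6300 K to the nearest 50 K.

6300 K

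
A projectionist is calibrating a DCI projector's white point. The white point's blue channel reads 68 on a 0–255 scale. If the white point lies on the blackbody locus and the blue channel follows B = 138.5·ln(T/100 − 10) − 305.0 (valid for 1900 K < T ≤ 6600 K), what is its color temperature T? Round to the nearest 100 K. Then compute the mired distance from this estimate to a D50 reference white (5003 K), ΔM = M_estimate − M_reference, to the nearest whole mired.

ln(t − 10) = (68 + 305.0) / 138.5 = 2.6931.
t − 10 = e^2.6931 = 14.778, so t = 24.778.
T = 100·t = 2478 K → 2500 K to the nearest 100 K.
M_estimate = 10⁶/2500 = 400.00; M_reference = 10⁶/5003 = 199.88.
ΔM = 400.00 − 199.88 = 200.12 → +200 mireds.

+200 mireds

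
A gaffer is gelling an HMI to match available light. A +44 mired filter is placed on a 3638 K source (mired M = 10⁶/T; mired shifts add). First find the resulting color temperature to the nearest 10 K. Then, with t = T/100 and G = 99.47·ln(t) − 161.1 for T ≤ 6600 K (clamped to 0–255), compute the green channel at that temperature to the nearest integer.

182

M_in = 10⁶/3638 = 274.88; M_out = 274.88 + (+44) = 318.88.
T_out = 10⁶/318.88 = 3136.0 K → 3140 K; t = 31.4.
G = 99.47·ln 31.4 − 161.1 = 99.47·3.4468 − 161.1 = 181.754.
Rounded: 182.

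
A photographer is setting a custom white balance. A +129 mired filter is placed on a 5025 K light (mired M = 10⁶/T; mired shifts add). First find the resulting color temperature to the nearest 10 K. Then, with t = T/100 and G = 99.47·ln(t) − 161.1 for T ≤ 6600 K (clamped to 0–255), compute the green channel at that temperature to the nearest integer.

M_in = 10⁶/5025 = 199.00; M_out = 199.00 + (+129) = 328.00.
T_out = 10⁶/328.00 = 3048.7 K → 3050 K; t = 30.5.
G = 99.47·ln 30.5 − 161.1 = 99.47·3.4177 − 161.1 = 178.861.
Rounded: 179.

179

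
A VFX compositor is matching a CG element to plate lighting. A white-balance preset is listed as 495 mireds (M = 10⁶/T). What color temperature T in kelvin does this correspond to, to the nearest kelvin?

2020 K

T = 10⁶ / 495 = 2020.20 K → 2020 K.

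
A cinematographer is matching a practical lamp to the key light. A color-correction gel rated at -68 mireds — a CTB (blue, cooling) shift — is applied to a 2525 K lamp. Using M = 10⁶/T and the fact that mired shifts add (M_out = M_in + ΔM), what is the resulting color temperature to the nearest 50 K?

M_in = 10⁶/2525 = 396.04 mireds.
M_out = 396.04 + (-68) = 328.04 mireds.
T_out = 10⁶/328.04 = 3048.4 K → 3050 K.

3050 K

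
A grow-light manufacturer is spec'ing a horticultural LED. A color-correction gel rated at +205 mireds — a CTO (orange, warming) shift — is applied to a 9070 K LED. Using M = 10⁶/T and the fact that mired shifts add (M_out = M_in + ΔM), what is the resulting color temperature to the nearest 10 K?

3170 K

M_in = 10⁶/9070 = 110.25 mireds.
M_out = 110.25 + (+205) = 315.25 mireds.
T_out = 10⁶/315.25 = 3172.0 K → 3170 K.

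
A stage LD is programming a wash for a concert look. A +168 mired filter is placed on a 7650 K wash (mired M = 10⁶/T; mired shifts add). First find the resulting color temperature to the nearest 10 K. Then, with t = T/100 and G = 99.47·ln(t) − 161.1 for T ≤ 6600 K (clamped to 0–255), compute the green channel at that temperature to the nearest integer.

188

M_in = 10⁶/7650 = 130.72; M_out = 130.72 + (+168) = 298.72.
T_out = 10⁶/298.72 = 3347.6 K → 3350 K; t = 33.5.
G = 99.47·ln 33.5 − 161.1 = 99.47·3.5115 − 161.1 = 188.193.
Rounded: 188.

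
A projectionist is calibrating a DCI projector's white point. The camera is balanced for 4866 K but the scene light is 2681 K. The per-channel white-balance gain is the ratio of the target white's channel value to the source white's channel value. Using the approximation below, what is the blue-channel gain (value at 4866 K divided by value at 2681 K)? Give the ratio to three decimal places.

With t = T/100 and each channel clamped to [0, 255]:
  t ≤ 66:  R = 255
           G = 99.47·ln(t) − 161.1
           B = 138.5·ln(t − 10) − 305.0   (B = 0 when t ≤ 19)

At 2681 K (t = 26.81):
  B = 138.5·ln(26.81 − 10) − 305.0 = 138.5·ln 16.81 − 305.0 = 138.5·2.8220 − 305.0 = 85.843.
At 4866 K (t = 48.66):
  B = 138.5·ln(48.66 − 10) − 305.0 = 138.5·ln 38.66 − 305.0 = 138.5·3.6548 − 305.0 = 201.191.
Gain = 201.191 / 85.843 = 2.3437 → 2.344.

2.344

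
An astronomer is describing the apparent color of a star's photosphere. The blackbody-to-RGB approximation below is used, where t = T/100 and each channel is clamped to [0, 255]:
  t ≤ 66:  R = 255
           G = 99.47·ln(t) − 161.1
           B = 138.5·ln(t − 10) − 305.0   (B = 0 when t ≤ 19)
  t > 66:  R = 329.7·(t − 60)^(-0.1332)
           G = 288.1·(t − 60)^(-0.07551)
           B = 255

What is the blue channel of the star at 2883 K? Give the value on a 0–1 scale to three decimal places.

t = 2883/100 = 28.83; the t ≤ 66 branch applies.
B = 138.5·ln(28.83 − 10) − 305.0 = 138.5·ln 18.83 − 305.0 = 138.5·2.9355 − 305.0 = 101.560.
On a 0–1 scale: 101.560/255 = 0.3983 → 0.398.

0.398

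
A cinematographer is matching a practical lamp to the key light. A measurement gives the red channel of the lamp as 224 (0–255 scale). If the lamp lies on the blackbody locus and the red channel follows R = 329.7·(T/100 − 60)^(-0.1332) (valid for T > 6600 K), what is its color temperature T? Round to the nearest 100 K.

7800 K

(t − 60)^(-0.1332) = 224/329.7 = 0.67941.
t − 60 = 0.67941^(1/-0.1332) = 0.67941^(-7.508) = 18.209, so t = 78.209.
T = 100·t = 7821 K → 7800 K to the nearest 100 K.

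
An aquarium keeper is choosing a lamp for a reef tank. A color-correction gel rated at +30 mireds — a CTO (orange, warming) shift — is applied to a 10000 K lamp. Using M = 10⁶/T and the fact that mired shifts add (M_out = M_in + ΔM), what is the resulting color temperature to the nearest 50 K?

7700 K

M_in = 10⁶/10000 = 100.00 mireds.
M_out = 100.00 + (+30) = 130.00 mireds.
T_out = 10⁶/130.00 = 7692.3 K → 7700 K.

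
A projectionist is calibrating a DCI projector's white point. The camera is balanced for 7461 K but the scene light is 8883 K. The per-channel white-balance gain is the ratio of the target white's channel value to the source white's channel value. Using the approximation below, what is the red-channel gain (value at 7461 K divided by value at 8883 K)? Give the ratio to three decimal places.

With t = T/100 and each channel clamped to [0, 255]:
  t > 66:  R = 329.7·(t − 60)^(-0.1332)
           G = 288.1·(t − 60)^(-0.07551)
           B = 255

At 8883 K (t = 88.83):
  R = 329.7·(88.83 − 60)^(-0.1332) = 329.7·28.83^(-0.1332) = 329.7·0.63907 = 210.702.
At 7461 K (t = 74.61):
  R = 329.7·(74.61 − 60)^(-0.1332) = 329.7·14.61^(-0.1332) = 329.7·0.69963 = 230.668.
Gain = 230.668 / 210.702 = 1.0948 → 1.095.

1.095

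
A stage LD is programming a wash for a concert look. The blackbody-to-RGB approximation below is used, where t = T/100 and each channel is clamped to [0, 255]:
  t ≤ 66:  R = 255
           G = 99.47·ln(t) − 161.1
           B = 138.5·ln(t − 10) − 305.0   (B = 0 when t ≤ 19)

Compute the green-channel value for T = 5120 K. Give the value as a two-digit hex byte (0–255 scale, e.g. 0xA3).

0xE6

t = 5120/100 = 51.2; the t ≤ 66 branch applies.
G = 99.47·ln 51.2 − 161.1 = 99.47·3.9357 − 161.1 = 230.388.
Rounded: 230; in hex, 0xE6.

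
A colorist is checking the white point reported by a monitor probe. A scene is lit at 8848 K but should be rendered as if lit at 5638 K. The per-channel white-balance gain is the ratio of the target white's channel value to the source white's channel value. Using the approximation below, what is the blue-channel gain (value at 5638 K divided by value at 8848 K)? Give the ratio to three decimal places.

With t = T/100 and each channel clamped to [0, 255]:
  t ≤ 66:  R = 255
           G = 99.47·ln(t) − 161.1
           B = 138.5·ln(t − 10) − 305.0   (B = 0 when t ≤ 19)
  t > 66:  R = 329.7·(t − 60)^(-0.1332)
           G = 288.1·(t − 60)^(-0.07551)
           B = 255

0.888

At 8848 K (t = 88.48):
  B = 255 by definition for t > 66.
At 5638 K (t = 56.38):
  B = 138.5·ln(56.38 − 10) − 305.0 = 138.5·ln 46.38 − 305.0 = 138.5·3.8369 − 305.0 = 226.406.
Gain = 226.406 / 255.000 = 0.8879 → 0.888.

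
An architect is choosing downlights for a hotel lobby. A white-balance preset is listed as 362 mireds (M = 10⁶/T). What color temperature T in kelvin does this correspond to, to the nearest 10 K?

T = 10⁶ / 362 = 2762.43 K → 2760 K.

2760 K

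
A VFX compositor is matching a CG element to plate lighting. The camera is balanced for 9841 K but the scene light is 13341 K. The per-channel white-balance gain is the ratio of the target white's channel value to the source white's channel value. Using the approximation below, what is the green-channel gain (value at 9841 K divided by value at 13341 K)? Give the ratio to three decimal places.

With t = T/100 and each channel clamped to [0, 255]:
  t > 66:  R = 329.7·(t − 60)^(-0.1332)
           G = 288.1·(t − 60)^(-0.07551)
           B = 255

At 13341 K (t = 133.41):
  G = 288.1·(133.41 − 60)^(-0.07551) = 288.1·73.41^(-0.07551) = 288.1·0.72296 = 208.286.
At 9841 K (t = 98.41):
  G = 288.1·(98.41 − 60)^(-0.07551) = 288.1·38.41^(-0.07551) = 288.1·0.75920 = 218.727.
Gain = 218.727 / 208.286 = 1.0501 → 1.050.

1.050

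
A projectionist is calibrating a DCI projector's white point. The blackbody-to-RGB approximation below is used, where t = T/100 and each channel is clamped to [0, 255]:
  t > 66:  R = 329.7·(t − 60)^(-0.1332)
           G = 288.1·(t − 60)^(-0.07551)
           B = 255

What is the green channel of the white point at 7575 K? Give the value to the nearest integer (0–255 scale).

t = 7575/100 = 75.75; the t > 66 branch applies.
G = 288.1·(75.75 − 60)^(-0.07551) = 288.1·15.75^(-0.07551) = 288.1·0.81207 = 233.957.
Rounded: 234.

234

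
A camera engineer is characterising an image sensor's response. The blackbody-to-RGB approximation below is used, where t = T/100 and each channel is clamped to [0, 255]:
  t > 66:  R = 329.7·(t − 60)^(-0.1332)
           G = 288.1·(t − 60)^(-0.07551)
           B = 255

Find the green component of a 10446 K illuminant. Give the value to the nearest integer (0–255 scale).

t = 10446/100 = 104.46; the t > 66 branch applies.
G = 288.1·(104.46 − 60)^(-0.07551) = 288.1·44.46^(-0.07551) = 288.1·0.75086 = 216.324.
Rounded: 216.

216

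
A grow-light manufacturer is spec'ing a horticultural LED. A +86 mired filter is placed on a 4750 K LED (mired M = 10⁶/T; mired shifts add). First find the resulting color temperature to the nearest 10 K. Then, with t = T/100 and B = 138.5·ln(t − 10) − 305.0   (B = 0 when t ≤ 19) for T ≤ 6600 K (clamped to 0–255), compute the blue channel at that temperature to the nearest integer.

M_in = 10⁶/4750 = 210.53; M_out = 210.53 + (+86) = 296.53.
T_out = 10⁶/296.53 = 3372.4 K → 3370 K; t = 33.7.
B = 138.5·ln(33.7 − 10) − 305.0 = 138.5·ln 23.7 − 305.0 = 138.5·3.1655 − 305.0 = 133.418.
Rounded: 133.

133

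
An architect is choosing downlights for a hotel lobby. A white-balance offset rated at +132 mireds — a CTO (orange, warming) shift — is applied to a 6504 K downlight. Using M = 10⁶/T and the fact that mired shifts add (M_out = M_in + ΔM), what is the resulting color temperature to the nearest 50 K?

3500 K

M_in = 10⁶/6504 = 153.75 mireds.
M_out = 153.75 + (+132) = 285.75 mireds.
T_out = 10⁶/285.75 = 3499.5 K → 3500 K.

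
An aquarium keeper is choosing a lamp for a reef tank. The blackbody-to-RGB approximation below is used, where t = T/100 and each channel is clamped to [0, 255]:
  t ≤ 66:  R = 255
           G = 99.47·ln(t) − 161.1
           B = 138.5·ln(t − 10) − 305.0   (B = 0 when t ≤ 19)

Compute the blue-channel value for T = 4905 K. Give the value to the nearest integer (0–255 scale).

203

t = 4905/100 = 49.05; the t ≤ 66 branch applies.
B = 138.5·ln(49.05 − 10) − 305.0 = 138.5·ln 39.05 − 305.0 = 138.5·3.6648 − 305.0 = 202.581.
Rounded: 203.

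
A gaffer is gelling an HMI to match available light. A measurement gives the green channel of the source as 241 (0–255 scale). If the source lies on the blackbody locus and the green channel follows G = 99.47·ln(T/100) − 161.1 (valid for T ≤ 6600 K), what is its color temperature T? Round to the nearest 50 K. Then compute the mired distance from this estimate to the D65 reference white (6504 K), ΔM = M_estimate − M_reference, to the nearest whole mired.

ln t = (241 + 161.1) / 99.47 = 4.0424.
t = e^4.0424 = 56.964.
T = 100·t = 5696 K → 5700 K to the nearest 50 K.
M_estimate = 10⁶/5700 = 175.44; M_reference = 10⁶/6504 = 153.75.
ΔM = 175.44 − 153.75 = 21.69 → +22 mireds.

+22 mireds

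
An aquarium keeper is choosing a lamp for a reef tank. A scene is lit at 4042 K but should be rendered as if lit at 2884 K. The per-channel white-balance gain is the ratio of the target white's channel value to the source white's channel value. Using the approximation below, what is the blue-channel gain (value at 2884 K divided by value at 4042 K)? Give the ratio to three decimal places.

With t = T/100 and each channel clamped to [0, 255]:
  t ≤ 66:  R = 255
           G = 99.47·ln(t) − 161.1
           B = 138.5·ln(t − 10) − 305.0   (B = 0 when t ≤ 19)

0.605

At 4042 K (t = 40.42):
  B = 138.5·ln(40.42 − 10) − 305.0 = 138.5·ln 30.42 − 305.0 = 138.5·3.4151 − 305.0 = 167.991.
At 2884 K (t = 28.84):
  B = 138.5·ln(28.84 − 10) − 305.0 = 138.5·ln 18.84 − 305.0 = 138.5·2.9360 − 305.0 = 101.634.
Gain = 101.634 / 167.991 = 0.6050 → 0.605.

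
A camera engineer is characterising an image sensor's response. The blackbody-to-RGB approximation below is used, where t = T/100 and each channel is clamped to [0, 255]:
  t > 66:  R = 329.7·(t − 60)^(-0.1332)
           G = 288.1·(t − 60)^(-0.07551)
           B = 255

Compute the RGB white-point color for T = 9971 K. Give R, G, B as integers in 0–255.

t = 9971/100 = 99.71; the t > 66 branch applies.
R = 329.7·(99.71 − 60)^(-0.1332) = 329.7·39.71^(-0.1332) = 329.7·0.61239 = 201.904.
G = 288.1·(99.71 − 60)^(-0.07551) = 288.1·39.71^(-0.07551) = 288.1·0.75730 = 218.178.
B = 255 by definition for t > 66.
Rounded: (202, 218, 255).

R=202, G=218, B=255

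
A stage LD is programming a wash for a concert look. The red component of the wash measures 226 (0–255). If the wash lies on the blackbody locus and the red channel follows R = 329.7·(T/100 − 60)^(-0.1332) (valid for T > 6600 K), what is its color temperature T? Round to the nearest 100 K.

(t − 60)^(-0.1332) = 226/329.7 = 0.68547.
t − 60 = 0.68547^(1/-0.1332) = 0.68547^(-7.508) = 17.034, so t = 77.034.
T = 100·t = 7703 K → 7700 K to the nearest 100 K.

7700 K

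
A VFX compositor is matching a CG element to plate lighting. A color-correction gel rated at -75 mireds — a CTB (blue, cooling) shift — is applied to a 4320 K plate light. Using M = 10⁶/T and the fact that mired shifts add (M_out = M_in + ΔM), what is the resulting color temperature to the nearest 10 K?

M_in = 10⁶/4320 = 231.48 mireds.
M_out = 231.48 + (-75) = 156.48 mireds.
T_out = 10⁶/156.48 = 6390.5 K → 6390 K.

6390 K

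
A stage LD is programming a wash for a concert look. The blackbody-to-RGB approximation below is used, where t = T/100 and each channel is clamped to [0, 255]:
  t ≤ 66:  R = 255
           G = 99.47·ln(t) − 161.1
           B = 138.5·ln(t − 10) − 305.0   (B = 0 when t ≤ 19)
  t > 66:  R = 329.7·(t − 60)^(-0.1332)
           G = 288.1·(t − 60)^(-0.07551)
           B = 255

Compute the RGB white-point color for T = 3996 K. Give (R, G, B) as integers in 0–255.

(255, 206, 166)

t = 3996/100 = 39.96; the t ≤ 66 branch applies.
R = 255 by definition for t ≤ 66.
G = 99.47·ln 39.96 − 161.1 = 99.47·3.6879 − 161.1 = 205.733.
B = 138.5·ln(39.96 − 10) − 305.0 = 138.5·ln 29.96 − 305.0 = 138.5·3.3999 − 305.0 = 165.881.
Rounded: (255, 206, 166).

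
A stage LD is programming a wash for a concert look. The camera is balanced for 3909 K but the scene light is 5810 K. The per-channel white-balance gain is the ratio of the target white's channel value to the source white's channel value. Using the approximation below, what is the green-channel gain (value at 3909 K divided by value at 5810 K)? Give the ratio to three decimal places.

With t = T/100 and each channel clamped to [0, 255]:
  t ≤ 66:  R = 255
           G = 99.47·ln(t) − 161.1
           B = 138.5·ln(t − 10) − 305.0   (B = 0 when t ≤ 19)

At 5810 K (t = 58.1):
  G = 99.47·ln 58.1 − 161.1 = 99.47·4.0622 − 161.1 = 242.964.
At 3909 K (t = 39.09):
  G = 99.47·ln 39.09 − 161.1 = 99.47·3.6659 − 161.1 = 203.544.
Gain = 203.544 / 242.964 = 0.8378 → 0.838.

0.838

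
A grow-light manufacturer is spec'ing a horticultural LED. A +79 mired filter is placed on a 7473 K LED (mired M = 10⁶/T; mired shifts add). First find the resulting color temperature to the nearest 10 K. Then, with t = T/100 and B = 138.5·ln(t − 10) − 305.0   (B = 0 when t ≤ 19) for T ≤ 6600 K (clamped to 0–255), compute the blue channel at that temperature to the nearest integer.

195

M_in = 10⁶/7473 = 133.82; M_out = 133.82 + (+79) = 212.82.
T_out = 10⁶/212.82 = 4698.9 K → 4700 K; t = 47.
B = 138.5·ln(47 − 10) − 305.0 = 138.5·ln 37 − 305.0 = 138.5·3.6109 − 305.0 = 195.112.
Rounded: 195.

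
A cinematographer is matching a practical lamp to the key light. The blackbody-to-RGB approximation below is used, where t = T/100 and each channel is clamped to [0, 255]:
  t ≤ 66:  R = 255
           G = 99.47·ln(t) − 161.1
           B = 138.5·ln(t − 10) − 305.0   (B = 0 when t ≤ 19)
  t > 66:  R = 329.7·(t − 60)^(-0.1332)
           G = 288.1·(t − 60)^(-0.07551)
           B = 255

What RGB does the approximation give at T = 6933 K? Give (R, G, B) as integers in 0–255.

t = 6933/100 = 69.33; the t > 66 branch applies.
R = 329.7·(69.33 − 60)^(-0.1332) = 329.7·9.33^(-0.1332) = 329.7·0.74270 = 244.867.
G = 288.1·(69.33 − 60)^(-0.07551) = 288.1·9.33^(-0.07551) = 288.1·0.84482 = 243.393.
B = 255 by definition for t > 66.
Rounded: (245, 243, 255).

(245, 243, 255)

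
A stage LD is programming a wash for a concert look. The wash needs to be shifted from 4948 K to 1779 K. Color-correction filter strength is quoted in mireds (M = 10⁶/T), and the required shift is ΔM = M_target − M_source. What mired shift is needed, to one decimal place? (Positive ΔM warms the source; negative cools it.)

M_source = 10⁶/4948 = 202.102; M_target = 10⁶/1779 = 562.114.
ΔM = 562.114 − 202.102 = 360.012 → +360.0 mireds, a warming shift.

+360.0 mireds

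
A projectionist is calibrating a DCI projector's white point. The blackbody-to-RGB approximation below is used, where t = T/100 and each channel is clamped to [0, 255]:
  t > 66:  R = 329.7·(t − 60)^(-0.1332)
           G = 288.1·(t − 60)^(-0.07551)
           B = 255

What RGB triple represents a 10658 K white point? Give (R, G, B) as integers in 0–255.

t = 10658/100 = 106.58; the t > 66 branch applies.
R = 329.7·(106.58 − 60)^(-0.1332) = 329.7·46.58^(-0.1332) = 329.7·0.59951 = 197.658.
G = 288.1·(106.58 − 60)^(-0.07551) = 288.1·46.58^(-0.07551) = 288.1·0.74823 = 215.565.
B = 255 by definition for t > 66.
Rounded: (198, 216, 255).

(198, 216, 255)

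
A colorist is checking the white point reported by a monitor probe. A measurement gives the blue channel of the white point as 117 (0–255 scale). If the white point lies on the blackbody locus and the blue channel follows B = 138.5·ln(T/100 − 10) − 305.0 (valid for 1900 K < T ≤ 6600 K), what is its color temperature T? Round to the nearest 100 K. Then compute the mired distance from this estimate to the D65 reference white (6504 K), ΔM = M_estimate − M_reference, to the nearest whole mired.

ln(t − 10) = (117 + 305.0) / 138.5 = 3.0469.
t − 10 = e^3.0469 = 21.051, so t = 31.051.
T = 100·t = 3105 K → 3100 K to the nearest 100 K.
M_estimate = 10⁶/3100 = 322.58; M_reference = 10⁶/6504 = 153.75.
ΔM = 322.58 − 153.75 = 168.83 → +169 mireds.

+169 mireds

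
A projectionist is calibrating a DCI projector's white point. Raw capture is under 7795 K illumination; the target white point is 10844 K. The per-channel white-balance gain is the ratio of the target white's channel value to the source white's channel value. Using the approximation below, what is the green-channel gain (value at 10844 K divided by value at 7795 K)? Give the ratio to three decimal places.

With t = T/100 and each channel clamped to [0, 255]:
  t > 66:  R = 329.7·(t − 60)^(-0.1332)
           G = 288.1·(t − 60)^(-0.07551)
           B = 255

0.928

At 7795 K (t = 77.95):
  G = 288.1·(77.95 − 60)^(-0.07551) = 288.1·17.95^(-0.07551) = 288.1·0.80409 = 231.659.
At 10844 K (t = 108.44):
  G = 288.1·(108.44 − 60)^(-0.07551) = 288.1·48.44^(-0.07551) = 288.1·0.74602 = 214.928.
Gain = 214.928 / 231.659 = 0.9278 → 0.928.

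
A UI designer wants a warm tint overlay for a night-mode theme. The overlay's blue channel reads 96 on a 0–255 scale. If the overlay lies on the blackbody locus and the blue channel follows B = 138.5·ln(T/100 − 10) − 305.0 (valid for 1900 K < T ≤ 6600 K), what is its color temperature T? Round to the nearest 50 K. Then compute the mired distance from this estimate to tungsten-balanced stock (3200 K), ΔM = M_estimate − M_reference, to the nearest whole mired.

ln(t − 10) = (96 + 305.0) / 138.5 = 2.8953.
t − 10 = e^2.8953 = 18.089, so t = 28.089.
T = 100·t = 2809 K → 2800 K to the nearest 50 K.
M_estimate = 10⁶/2800 = 357.14; M_reference = 10⁶/3200 = 312.50.
ΔM = 357.14 − 312.50 = 44.64 → +45 mireds.

+45 mireds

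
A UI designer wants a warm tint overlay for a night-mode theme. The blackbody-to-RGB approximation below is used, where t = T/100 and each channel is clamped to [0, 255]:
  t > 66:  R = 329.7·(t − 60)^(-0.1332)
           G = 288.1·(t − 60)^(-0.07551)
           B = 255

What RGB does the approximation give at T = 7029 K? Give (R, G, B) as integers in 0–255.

(242, 242, 255)

t = 7029/100 = 70.29; the t > 66 branch applies.
R = 329.7·(70.29 − 60)^(-0.1332) = 329.7·10.29^(-0.1332) = 329.7·0.73307 = 241.694.
G = 288.1·(70.29 − 60)^(-0.07551) = 288.1·10.29^(-0.07551) = 288.1·0.83860 = 241.599.
B = 255 by definition for t > 66.
Rounded: (242, 242, 255).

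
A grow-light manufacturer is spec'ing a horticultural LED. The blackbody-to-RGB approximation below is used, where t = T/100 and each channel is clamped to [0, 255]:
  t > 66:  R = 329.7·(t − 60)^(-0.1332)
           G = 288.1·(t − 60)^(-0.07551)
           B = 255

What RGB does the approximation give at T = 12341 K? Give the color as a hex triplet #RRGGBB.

t = 12341/100 = 123.41; the t > 66 branch applies.
R = 329.7·(123.41 − 60)^(-0.1332) = 329.7·63.41^(-0.1332) = 329.7·0.57538 = 189.702.
G = 288.1·(123.41 − 60)^(-0.07551) = 288.1·63.41^(-0.07551) = 288.1·0.73100 = 210.602.
B = 255 by definition for t > 66.
Rounded: (190, 211, 255).
In hex: #BED3FF.

#BED3FF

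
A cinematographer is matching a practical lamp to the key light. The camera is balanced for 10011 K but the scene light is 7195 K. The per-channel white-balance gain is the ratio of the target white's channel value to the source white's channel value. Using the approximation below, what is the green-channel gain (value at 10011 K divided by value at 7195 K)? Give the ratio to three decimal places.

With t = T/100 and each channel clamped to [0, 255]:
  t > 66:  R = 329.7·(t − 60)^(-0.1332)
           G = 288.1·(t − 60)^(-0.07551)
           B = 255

At 7195 K (t = 71.95):
  G = 288.1·(71.95 − 60)^(-0.07551) = 288.1·11.95^(-0.07551) = 288.1·0.82918 = 238.886.
At 10011 K (t = 100.11):
  G = 288.1·(100.11 − 60)^(-0.07551) = 288.1·40.11^(-0.07551) = 288.1·0.75673 = 218.013.
Gain = 218.013 / 238.886 = 0.9126 → 0.913.

0.913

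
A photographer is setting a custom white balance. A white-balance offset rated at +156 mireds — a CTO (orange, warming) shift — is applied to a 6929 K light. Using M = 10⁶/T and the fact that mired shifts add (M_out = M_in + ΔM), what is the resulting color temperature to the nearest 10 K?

3330 K

M_in = 10⁶/6929 = 144.32 mireds.
M_out = 144.32 + (+156) = 300.32 mireds.
T_out = 10⁶/300.32 = 3329.8 K → 3330 K.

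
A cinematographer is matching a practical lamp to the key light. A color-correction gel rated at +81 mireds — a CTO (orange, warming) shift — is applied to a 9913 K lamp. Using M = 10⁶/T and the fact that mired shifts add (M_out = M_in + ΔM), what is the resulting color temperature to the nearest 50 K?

M_in = 10⁶/9913 = 100.88 mireds.
M_out = 100.88 + (+81) = 181.88 mireds.
T_out = 10⁶/181.88 = 5498.2 K → 5500 K.

5500 K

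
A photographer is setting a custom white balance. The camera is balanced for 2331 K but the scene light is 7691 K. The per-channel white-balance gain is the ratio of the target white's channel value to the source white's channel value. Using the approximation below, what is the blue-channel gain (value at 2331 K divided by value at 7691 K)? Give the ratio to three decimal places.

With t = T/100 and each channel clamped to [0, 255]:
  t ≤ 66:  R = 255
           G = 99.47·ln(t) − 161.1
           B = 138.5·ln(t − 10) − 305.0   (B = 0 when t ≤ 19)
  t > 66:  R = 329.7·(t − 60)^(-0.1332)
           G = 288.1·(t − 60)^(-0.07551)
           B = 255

At 7691 K (t = 76.91):
  B = 255 by definition for t > 66.
At 2331 K (t = 23.31):
  B = 138.5·ln(23.31 − 10) − 305.0 = 138.5·ln 13.31 − 305.0 = 138.5·2.5885 − 305.0 = 53.509.
Gain = 53.509 / 255.000 = 0.2098 → 0.210.

0.210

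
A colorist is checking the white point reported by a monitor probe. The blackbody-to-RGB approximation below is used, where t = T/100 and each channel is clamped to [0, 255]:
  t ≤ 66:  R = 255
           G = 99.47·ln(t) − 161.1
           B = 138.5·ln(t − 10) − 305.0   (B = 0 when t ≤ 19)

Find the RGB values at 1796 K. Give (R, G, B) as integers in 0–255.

(255, 126, 0)

t = 1796/100 = 17.96; the t ≤ 66 branch applies.
R = 255 by definition for t ≤ 66.
G = 99.47·ln 17.96 − 161.1 = 99.47·2.8881 − 161.1 = 126.184.
t = 17.96 ≤ 19, so B = 0.
Rounded: (255, 126, 0).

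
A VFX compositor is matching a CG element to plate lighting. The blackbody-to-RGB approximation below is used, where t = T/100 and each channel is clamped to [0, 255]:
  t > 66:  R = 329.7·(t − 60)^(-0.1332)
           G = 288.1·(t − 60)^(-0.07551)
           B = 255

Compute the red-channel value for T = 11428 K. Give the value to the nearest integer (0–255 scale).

194

t = 11428/100 = 114.28; the t > 66 branch applies.
R = 329.7·(114.28 − 60)^(-0.1332) = 329.7·54.28^(-0.1332) = 329.7·0.58742 = 193.671.
Rounded: 194.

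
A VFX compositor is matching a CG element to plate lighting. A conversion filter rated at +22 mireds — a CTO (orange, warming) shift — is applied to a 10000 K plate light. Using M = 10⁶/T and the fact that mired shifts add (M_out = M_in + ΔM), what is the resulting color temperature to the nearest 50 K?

8200 K

M_in = 10⁶/10000 = 100.00 mireds.
M_out = 100.00 + (+22) = 122.00 mireds.
T_out = 10⁶/122.00 = 8196.7 K → 8200 K.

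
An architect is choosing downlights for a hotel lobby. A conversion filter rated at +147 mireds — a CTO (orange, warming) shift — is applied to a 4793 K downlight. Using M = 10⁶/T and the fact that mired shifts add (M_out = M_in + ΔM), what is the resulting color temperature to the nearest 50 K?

M_in = 10⁶/4793 = 208.64 mireds.
M_out = 208.64 + (+147) = 355.64 mireds.
T_out = 10⁶/355.64 = 2811.9 K → 2800 K.

2800 K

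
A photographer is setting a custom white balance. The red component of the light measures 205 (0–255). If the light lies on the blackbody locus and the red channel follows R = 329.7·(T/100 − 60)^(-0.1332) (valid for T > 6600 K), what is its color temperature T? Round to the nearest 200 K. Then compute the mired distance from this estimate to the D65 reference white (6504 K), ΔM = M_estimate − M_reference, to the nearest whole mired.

-50 mireds

(t − 60)^(-0.1332) = 205/329.7 = 0.62178.
t − 60 = 0.62178^(1/-0.1332) = 0.62178^(-7.508) = 35.423, so t = 95.423.
T = 100·t = 9542 K → 9600 K to the nearest 200 K.
M_estimate = 10⁶/9600 = 104.17; M_reference = 10⁶/6504 = 153.75.
ΔM = 104.17 − 153.75 = -49.58 → -50 mireds.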